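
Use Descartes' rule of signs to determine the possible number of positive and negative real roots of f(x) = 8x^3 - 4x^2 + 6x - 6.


Descartes' rule of signs:

For positive roots, count sign changes in f(x) = 8x^3 - 4x^2 + 6x - 6:
Signs of coefficients: +, -, +, -
Number of sign changes: 3
Possible positive real roots: 3, 1

For negative roots, examine f(-x) = -8x^3 - 4x^2 - 6x - 6:
Signs of coefficients: -, -, -, -
Number of sign changes: 0
Possible negative real roots: 0

Positive roots: 3 or 1; Negative roots: 0


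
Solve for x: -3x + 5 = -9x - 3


Starting with: -3x + 5 = -9x - 3
Move all x terms to left: (-3 + 9)x = -3 - 5
Simplify: 6x = -8
Divide both sides by 6: x = -4/3

x = -4/3


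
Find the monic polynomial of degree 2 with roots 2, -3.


A monic polynomial with roots 2, -3 is:
p(x) = (x - 2)(x + 3)
After multiplying by (x - 2): x - 2
After multiplying by (x + 3): x^2 + x - 6

x^2 + x - 6


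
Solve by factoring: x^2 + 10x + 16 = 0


We need two numbers that multiply to 16 and add to 10.
Those numbers are 8 and 2 (since 8 * 2 = 16 and 8 + 2 = 10).
So x^2 + 10x + 16 = (x + 8)(x + 2) = 0
Setting each factor to zero: x = -8 or x = -2

x = -8, x = -2


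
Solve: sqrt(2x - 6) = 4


Square both sides: 2x - 6 = 4^2 = 16
2x = 16 + 6 = 22
x = 11
Check: sqrt(2*11 - 6) = sqrt(16) = 4 ✓

x = 11


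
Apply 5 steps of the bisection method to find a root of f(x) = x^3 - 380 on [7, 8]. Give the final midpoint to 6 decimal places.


f(x) = x^3 - 380
f(7) = -37 < 0
f(8) = 132 > 0

Step 1: midpoint = (7.000000 + 8.000000)/2 = 7.500000
  f(7.500000) = 41.875000
  f(mid) > 0, so root is in [7.000000, 7.500000]

Step 2: midpoint = (7.000000 + 7.500000)/2 = 7.250000
  f(7.250000) = 1.078125
  f(mid) > 0, so root is in [7.000000, 7.250000]

Step 3: midpoint = (7.000000 + 7.250000)/2 = 7.125000
  f(7.125000) = -18.294922
  f(mid) < 0, so root is in [7.125000, 7.250000]

Step 4: midpoint = (7.125000 + 7.250000)/2 = 7.187500
  f(7.187500) = -8.692627
  f(mid) < 0, so root is in [7.187500, 7.250000]

Step 5: midpoint = (7.187500 + 7.250000)/2 = 7.218750
  f(7.218750) = -3.828400
  f(mid) < 0, so root is in [7.218750, 7.250000]

midpoint = 7.218750


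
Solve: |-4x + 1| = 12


An absolute value equation |expr| = 12 gives two cases:
Case 1: -4x + 1 = 12
  -4x = 11, so x = -11/4
Case 2: -4x + 1 = -12
  -4x = -13, so x = 13/4

x = -11/4, x = 13/4


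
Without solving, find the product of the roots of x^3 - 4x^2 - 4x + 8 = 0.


By Vieta's formulas for x^3 + bx^2 + cx + d = 0:
  r1 + r2 + r3 = -b/a = 4
  r1*r2 + r1*r3 + r2*r3 = c/a = -4
  r1*r2*r3 = -d/a = -8


Product = -8


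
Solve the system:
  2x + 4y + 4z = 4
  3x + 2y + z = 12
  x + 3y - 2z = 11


Using Cramer's rule. Expand each determinant along the first row.
D  = 2*[2*(-2) - 1*3] - 4*[3*(-2) - 1*1] + 4*[3*3 - 2*1]
  = 2*(-7) - 4*(-7) + 4*(7) = 42
Dx = 4*[2*(-2) - 1*3] - 4*[12*(-2) - 1*11] + 4*[12*3 - 2*11]
  = 4*(-7) - 4*(-35) + 4*(14) = 168
Dy = 2*[12*(-2) - 1*11] - 4*[3*(-2) - 1*1] + 4*[3*11 - 12*1]
  = 2*(-35) - 4*(-7) + 4*(21) = 42
Dz = 2*[2*11 - 12*3] - 4*[3*11 - 12*1] + 4*[3*3 - 2*1]
  = 2*(-14) - 4*(21) + 4*(7) = -84
x = Dx/D = 168/42 = 4, y = Dy/D = 42/42 = 1, z = Dz/D = -84/42 = -2
Check eq1: (2)(4) + (4)(1) + (4)(-2) = 4 = 4 ✓
Check eq2: (3)(4) + (2)(1) + (1)(-2) = 12 = 12 ✓
Check eq3: (1)(4) + (3)(1) + (-2)(-2) = 11 = 11 ✓

x = 4, y = 1, z = -2


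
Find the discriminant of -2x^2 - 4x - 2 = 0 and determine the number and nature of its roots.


For ax^2 + bx + c = 0, discriminant D = b^2 - 4ac
Here a = -2, b = -4, c = -2
D = (-4)^2 - 4(-2)(-2) = 16 - 16 = 0

D = 0
The equation has exactly 1 real root (a repeated/double root).

Discriminant = 0, 1 repeated real root


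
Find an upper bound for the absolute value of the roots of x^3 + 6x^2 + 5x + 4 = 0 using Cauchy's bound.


Cauchy's bound: all roots r satisfy |r| <= 1 + max(|a_i/a_n|) for i = 0,...,n-1
where a_n is the leading coefficient.

Coefficients: [1, 6, 5, 4]
Leading coefficient a_n = 1
Ratios |a_i/a_n|: 6, 5, 4
Maximum ratio: 6
Cauchy's bound: |r| <= 1 + 6 = 7

Upper bound = 7


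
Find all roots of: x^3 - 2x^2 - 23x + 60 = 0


Let p(x) = x^3 - 2x^2 - 23x + 60. By the rational root theorem (leading coefficient 1), any rational root is an integer divisor of 60: try ±1, ±2, ... in turn.
Test x = 1: value = 36 ≠ 0.
Test x = -1: value = 80 ≠ 0.
Test x = 2: value = 14 ≠ 0.
Test x = -2: value = 90 ≠ 0.
Test x = 3: value = 0 ✓, so (x - 3) is a factor.
Synthetic division by (x - 3): bring down 1; 1(3) - 2 = 1; 1(3) - 23 = -20; (-20)(3) + 60 = 0 → quotient x^2 + x - 20, remainder 0.
Solve the quadratic x^2 + x - 20 = 0: discriminant = 1^2 - 4(1)(-20) = 1 + 80 = 81.
sqrt(81) = 9, so x = (-1 ± 9)/2: x = 4 or x = -5.
Collecting all roots found:

x = -5, x = 3, x = 4


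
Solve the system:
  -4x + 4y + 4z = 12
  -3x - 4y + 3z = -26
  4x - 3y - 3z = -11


Using Cramer's rule. Expand each determinant along the first row.
D  = (-4)*[(-4)*(-3) - 3*(-3)] - 4*[(-3)*(-3) - 3*4] + 4*[(-3)*(-3) - (-4)*4]
  = (-4)*(21) - 4*(-3) + 4*(25) = 28
Dx = 12*[(-4)*(-3) - 3*(-3)] - 4*[(-26)*(-3) - 3*(-11)] + 4*[(-26)*(-3) - (-4)*(-11)]
  = 12*(21) - 4*(111) + 4*(34) = -56
Dy = (-4)*[(-26)*(-3) - 3*(-11)] - 12*[(-3)*(-3) - 3*4] + 4*[(-3)*(-11) - (-26)*4]
  = (-4)*(111) - 12*(-3) + 4*(137) = 140
Dz = (-4)*[(-4)*(-11) - (-26)*(-3)] - 4*[(-3)*(-11) - (-26)*4] + 12*[(-3)*(-3) - (-4)*4]
  = (-4)*(-34) - 4*(137) + 12*(25) = -112
x = Dx/D = -56/28 = -2, y = Dy/D = 140/28 = 5, z = Dz/D = -112/28 = -4
Check eq1: (-4)(-2) + (4)(5) + (4)(-4) = 12 = 12 ✓
Check eq2: (-3)(-2) + (-4)(5) + (3)(-4) = -26 = -26 ✓
Check eq3: (4)(-2) + (-3)(5) + (-3)(-4) = -11 = -11 ✓

x = -2, y = 5, z = -4


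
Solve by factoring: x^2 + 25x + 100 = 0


We need two numbers that multiply to 100 and add to 25.
Those numbers are 5 and 20 (since 5 * 20 = 100 and 5 + 20 = 25).
So x^2 + 25x + 100 = (x + 5)(x + 20) = 0
Setting each factor to zero: x = -5 or x = -20

x = -20, x = -5


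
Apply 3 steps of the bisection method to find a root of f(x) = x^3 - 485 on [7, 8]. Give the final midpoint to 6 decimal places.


f(x) = x^3 - 485
f(7) = -142 < 0
f(8) = 27 > 0

Step 1: midpoint = (7.000000 + 8.000000)/2 = 7.500000
  f(7.500000) = -63.125000
  f(mid) < 0, so root is in [7.500000, 8.000000]

Step 2: midpoint = (7.500000 + 8.000000)/2 = 7.750000
  f(7.750000) = -19.515625
  f(mid) < 0, so root is in [7.750000, 8.000000]

Step 3: midpoint = (7.750000 + 8.000000)/2 = 7.875000
  f(7.875000) = 3.373047
  f(mid) > 0, so root is in [7.750000, 7.875000]

midpoint = 7.875000


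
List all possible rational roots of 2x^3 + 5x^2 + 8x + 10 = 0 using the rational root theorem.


Rational root theorem: possible roots are ±p/q where:
  p divides the constant term (10): p ∈ {1, 2, 5, 10}
  q divides the leading coefficient (2): q ∈ {1, 2}

All possible rational roots: -10, -5, -5/2, -2, -1, -1/2, 1/2, 1, 2, 5/2, 5, 10

-10, -5, -5/2, -2, -1, -1/2, 1/2, 1, 2, 5/2, 5, 10


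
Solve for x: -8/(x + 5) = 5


Multiply both sides by (x + 5): -8 = 5(x + 5)
Distribute: -8 = 5x + 25
5x = -8 - 25 = -33
x = -33/5

x = -33/5


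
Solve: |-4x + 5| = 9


An absolute value equation |expr| = 9 gives two cases:
Case 1: -4x + 5 = 9
  -4x = 4, so x = -1
Case 2: -4x + 5 = -9
  -4x = -14, so x = 7/2

x = -1, x = 7/2


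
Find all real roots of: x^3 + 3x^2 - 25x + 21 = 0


Let p(x) = x^3 + 3x^2 - 25x + 21. By the rational root theorem (leading coefficient 1), any rational root is an integer divisor of 21: try ±1, ±2, ... in turn.
Test x = 1: value = 0 ✓, so (x - 1) is a factor.
Synthetic division by (x - 1): bring down 1; 1(1) + 3 = 4; 4(1) - 25 = -21; (-21)(1) + 21 = 0 → quotient x^2 + 4x - 21, remainder 0.
Solve the quadratic x^2 + 4x - 21 = 0: discriminant = 4^2 - 4(1)(-21) = 16 + 84 = 100.
sqrt(100) = 10, so x = (-4 ± 10)/2: x = 3 or x = -7.

x = -7, x = 1, x = 3


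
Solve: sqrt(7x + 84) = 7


Square both sides: 7x + 84 = 7^2 = 49
7x = 49 - 84 = -35
x = -5
Check: sqrt(7*(-5) + 84) = sqrt(49) = 7 ✓

x = -5


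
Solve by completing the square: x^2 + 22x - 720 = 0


Start: x^2 + 22x - 720 = 0
Move constant: x^2 + 22x = 720
Half of 22 is 11, squared is 121
Add 121 to both sides: x^2 + 22x + 121 = 841
(x + 11)^2 = 841
x + 11 = ±29
x = -11 + 29 = 18 or x = -11 - 29 = -40

x = -40, x = 18


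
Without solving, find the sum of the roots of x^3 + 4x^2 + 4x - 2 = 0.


By Vieta's formulas for x^3 + bx^2 + cx + d = 0:
  r1 + r2 + r3 = -b/a = -4
  r1*r2 + r1*r3 + r2*r3 = c/a = 4
  r1*r2*r3 = -d/a = 2


Sum = -4


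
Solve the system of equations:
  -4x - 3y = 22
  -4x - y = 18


Using Cramer's rule:
Determinant D = (-4)(-1) - (-4)(-3) = 4 - 12 = -8
Dx = (22)(-1) - (18)(-3) = -22 + 54 = 32
Dy = (-4)(18) - (-4)(22) = -72 + 88 = 16
x = Dx/D = 32/-8 = -4
y = Dy/D = 16/-8 = -2

x = -4, y = -2


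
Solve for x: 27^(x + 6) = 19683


Express both sides with the same base.
19683 = 27^3
Since the bases match, equate exponents: x + 6 = 3
So x = 3 - (6) = -3

x = -3


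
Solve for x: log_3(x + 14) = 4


Convert to exponential form: x + 14 = 3^4 = 81
x = 81 - 14 = 67
Check: log_3(67 + 14) = log_3(81) = log_3(81) = 4 ✓

x = 67


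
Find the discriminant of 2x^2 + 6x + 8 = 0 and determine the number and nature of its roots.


For ax^2 + bx + c = 0, discriminant D = b^2 - 4ac
Here a = 2, b = 6, c = 8
D = (6)^2 - 4(2)(8) = 36 - 64 = -28

D = -28 < 0
The equation has no real roots (2 complex conjugate roots).

Discriminant = -28, no real roots (2 complex conjugate roots)


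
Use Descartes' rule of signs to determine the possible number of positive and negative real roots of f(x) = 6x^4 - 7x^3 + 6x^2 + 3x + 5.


Descartes' rule of signs:

For positive roots, count sign changes in f(x) = 6x^4 - 7x^3 + 6x^2 + 3x + 5:
Signs of coefficients: +, -, +, +, +
Number of sign changes: 2
Possible positive real roots: 2, 0

For negative roots, examine f(-x) = 6x^4 + 7x^3 + 6x^2 - 3x + 5:
Signs of coefficients: +, +, +, -, +
Number of sign changes: 2
Possible negative real roots: 2, 0

Positive roots: 2 or 0; Negative roots: 2 or 0


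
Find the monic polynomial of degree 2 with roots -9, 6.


A monic polynomial with roots -9, 6 is:
p(x) = (x + 9)(x - 6)
After multiplying by (x + 9): x + 9
After multiplying by (x - 6): x^2 + 3x - 54

x^2 + 3x - 54


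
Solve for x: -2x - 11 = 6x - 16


Starting with: -2x - 11 = 6x - 16
Move all x terms to left: (-2 - 6)x = -16 + 11
Simplify: -8x = -5
Divide both sides by -8: x = 5/8

x = 5/8


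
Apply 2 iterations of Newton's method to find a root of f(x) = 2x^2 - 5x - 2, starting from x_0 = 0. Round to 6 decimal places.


Newton's method: x_(n+1) = x_n - f(x_n)/f'(x_n)
f(x) = 2x^2 - 5x - 2
f'(x) = 4x - 5

Iteration 1:
  f(0.000000) = -2.000000
  f'(0.000000) = -5.000000
  x_1 = 0.000000 - (-2.000000)/(-5.000000) = -0.400000

Iteration 2:
  f(-0.400000) = 0.320000
  f'(-0.400000) = -6.600000
  x_2 = -0.400000 - (0.320000)/(-6.600000) = -0.351515

x_2 = -0.351515


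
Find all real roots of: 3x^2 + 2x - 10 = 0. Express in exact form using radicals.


Using the quadratic formula: x = (-b ± sqrt(b^2 - 4ac)) / (2a)
Here a = 3, b = 2, c = -10
Discriminant = b^2 - 4ac = 2^2 - 4(3)(-10) = 4 + 120 = 124
Since discriminant = 124 > 0, there are two real roots.
x = (-2 ± 2*sqrt(31)) / 6
Simplifying: x = (-1 ± sqrt(31)) / 3
Numerically: x ≈ 1.5226 or x ≈ -2.1893

x = (-1 + sqrt(31)) / 3 or x = (-1 - sqrt(31)) / 3


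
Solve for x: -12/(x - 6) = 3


Multiply both sides by (x - 6): -12 = 3(x - 6)
Distribute: -12 = 3x - 18
3x = -12 + 18 = 6
x = 2

x = 2


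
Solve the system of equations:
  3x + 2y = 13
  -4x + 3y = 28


Using Cramer's rule:
Determinant D = (3)(3) - (-4)(2) = 9 + 8 = 17
Dx = (13)(3) - (28)(2) = 39 - 56 = -17
Dy = (3)(28) - (-4)(13) = 84 + 52 = 136
x = Dx/D = -17/17 = -1
y = Dy/D = 136/17 = 8

x = -1, y = 8


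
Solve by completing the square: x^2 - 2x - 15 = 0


Start: x^2 - 2x - 15 = 0
Move constant: x^2 - 2x = 15
Half of -2 is -1, squared is 1
Add 1 to both sides: x^2 - 2x + 1 = 16
(x - 1)^2 = 16
x - 1 = ±4
x = 1 + 4 = 5 or x = 1 - 4 = -3

x = -3, x = 5


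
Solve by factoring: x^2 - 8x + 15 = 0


We need two numbers that multiply to 15 and add to -8.
Those numbers are -3 and -5 (since (-3) * (-5) = 15 and (-3) + (-5) = -8).
So x^2 - 8x + 15 = (x - 3)(x - 5) = 0
Setting each factor to zero: x = 3 or x = 5

x = 3, x = 5


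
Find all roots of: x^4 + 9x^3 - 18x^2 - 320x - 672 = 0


Let p(x) = x^4 + 9x^3 - 18x^2 - 320x - 672. By the rational root theorem (leading coefficient 1), any rational root is an integer divisor of 672: try ±1, ±2, ... in turn.
Test x = 1: value = -1000 ≠ 0.
Test x = -1: value = -378 ≠ 0.
Test x = 2: value = -1296 ≠ 0.
Test x = -2: value = -160 ≠ 0.
Test x = 3: value = -1470 ≠ 0.
Test x = -3: value = -36 ≠ 0.
Test x = 4: value = -1408 ≠ 0.
Test x = -4: value = 0 ✓, so (x + 4) is a factor.
Synthetic division by (x + 4): bring down 1; 1(-4) + 9 = 5; 5(-4) - 18 = -38; (-38)(-4) - 320 = -168; (-168)(-4) - 672 = 0 → quotient x^3 + 5x^2 - 38x - 168, remainder 0.
Continue with the quotient x^3 + 5x^2 - 38x - 168 (candidates must divide 168; re-test x = -4 first in case it repeats).
Test x = -4: value = 0 ✓, so (x + 4) is a factor.
Synthetic division by (x + 4): bring down 1; 1(-4) + 5 = 1; 1(-4) - 38 = -42; (-42)(-4) - 168 = 0 → quotient x^2 + x - 42, remainder 0.
Solve the quadratic x^2 + x - 42 = 0: discriminant = 1^2 - 4(1)(-42) = 1 + 168 = 169.
sqrt(169) = 13, so x = (-1 ± 13)/2: x = 6 or x = -7.
Collecting all roots found:

x = -7, x = -4 (multiplicity 2), x = 6


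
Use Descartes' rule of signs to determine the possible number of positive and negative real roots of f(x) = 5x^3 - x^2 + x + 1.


Descartes' rule of signs:

For positive roots, count sign changes in f(x) = 5x^3 - x^2 + x + 1:
Signs of coefficients: +, -, +, +
Number of sign changes: 2
Possible positive real roots: 2, 0

For negative roots, examine f(-x) = -5x^3 - x^2 - x + 1:
Signs of coefficients: -, -, -, +
Number of sign changes: 1
Possible negative real roots: 1

Positive roots: 2 or 0; Negative roots: 1


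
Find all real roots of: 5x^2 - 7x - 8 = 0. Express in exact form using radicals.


Using the quadratic formula: x = (-b ± sqrt(b^2 - 4ac)) / (2a)
Here a = 5, b = -7, c = -8
Discriminant = b^2 - 4ac = (-7)^2 - 4(5)(-8) = 49 + 160 = 209
Since discriminant = 209 > 0, there are two real roots.
x = (7 ± sqrt(209)) / 10
Numerically: x ≈ 2.1457 or x ≈ -0.7457

x = (7 + sqrt(209)) / 10 or x = (7 - sqrt(209)) / 10


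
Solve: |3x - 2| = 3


An absolute value equation |expr| = 3 gives two cases:
Case 1: 3x - 2 = 3
  3x = 5, so x = 5/3
Case 2: 3x - 2 = -3
  3x = -1, so x = -1/3

x = -1/3, x = 5/3


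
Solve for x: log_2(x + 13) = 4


Convert to exponential form: x + 13 = 2^4 = 16
x = 16 - 13 = 3
Check: log_2(3 + 13) = log_2(16) = log_2(16) = 4 ✓

x = 3


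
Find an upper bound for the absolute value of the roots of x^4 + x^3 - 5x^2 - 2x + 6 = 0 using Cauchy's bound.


Cauchy's bound: all roots r satisfy |r| <= 1 + max(|a_i/a_n|) for i = 0,...,n-1
where a_n is the leading coefficient.

Coefficients: [1, 1, -5, -2, 6]
Leading coefficient a_n = 1
Ratios |a_i/a_n|: 1, 5, 2, 6
Maximum ratio: 6
Cauchy's bound: |r| <= 1 + 6 = 7

Upper bound = 7


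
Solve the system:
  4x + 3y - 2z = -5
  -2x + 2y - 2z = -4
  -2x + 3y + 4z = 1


Using Cramer's rule. Expand each determinant along the first row.
D  = 4*[2*4 - (-2)*3] - 3*[(-2)*4 - (-2)*(-2)] + (-2)*[(-2)*3 - 2*(-2)]
  = 4*(14) - 3*(-12) + (-2)*(-2) = 96
Dx = (-5)*[2*4 - (-2)*3] - 3*[(-4)*4 - (-2)*1] + (-2)*[(-4)*3 - 2*1]
  = (-5)*(14) - 3*(-14) + (-2)*(-14) = 0
Dy = 4*[(-4)*4 - (-2)*1] - (-5)*[(-2)*4 - (-2)*(-2)] + (-2)*[(-2)*1 - (-4)*(-2)]
  = 4*(-14) - (-5)*(-12) + (-2)*(-10) = -96
Dz = 4*[2*1 - (-4)*3] - 3*[(-2)*1 - (-4)*(-2)] + (-5)*[(-2)*3 - 2*(-2)]
  = 4*(14) - 3*(-10) + (-5)*(-2) = 96
x = Dx/D = 0/96 = 0, y = Dy/D = -96/96 = -1, z = Dz/D = 96/96 = 1
Check eq1: (4)(0) + (3)(-1) + (-2)(1) = -5 = -5 ✓
Check eq2: (-2)(0) + (2)(-1) + (-2)(1) = -4 = -4 ✓
Check eq3: (-2)(0) + (3)(-1) + (4)(1) = 1 = 1 ✓

x = 0, y = -1, z = 1


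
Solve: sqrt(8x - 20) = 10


Square both sides: 8x - 20 = 10^2 = 100
8x = 100 + 20 = 120
x = 15
Check: sqrt(8*15 - 20) = sqrt(100) = 10 ✓

x = 15


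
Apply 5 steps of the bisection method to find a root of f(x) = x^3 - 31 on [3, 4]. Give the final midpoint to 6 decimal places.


f(x) = x^3 - 31
f(3) = -4 < 0
f(4) = 33 > 0

Step 1: midpoint = (3.000000 + 4.000000)/2 = 3.500000
  f(3.500000) = 11.875000
  f(mid) > 0, so root is in [3.000000, 3.500000]

Step 2: midpoint = (3.000000 + 3.500000)/2 = 3.250000
  f(3.250000) = 3.328125
  f(mid) > 0, so root is in [3.000000, 3.250000]

Step 3: midpoint = (3.000000 + 3.250000)/2 = 3.125000
  f(3.125000) = -0.482422
  f(mid) < 0, so root is in [3.125000, 3.250000]

Step 4: midpoint = (3.125000 + 3.250000)/2 = 3.187500
  f(3.187500) = 1.385498
  f(mid) > 0, so root is in [3.125000, 3.187500]

Step 5: midpoint = (3.125000 + 3.187500)/2 = 3.156250
  f(3.156250) = 0.442291
  f(mid) > 0, so root is in [3.125000, 3.156250]

midpoint = 3.156250


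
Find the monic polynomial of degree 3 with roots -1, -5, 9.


A monic polynomial with roots -1, -5, 9 is:
p(x) = (x + 1)(x + 5)(x - 9)
After multiplying by (x + 1): x + 1
After multiplying by (x + 5): x^2 + 6x + 5
After multiplying by (x - 9): x^3 - 3x^2 - 49x - 45

x^3 - 3x^2 - 49x - 45


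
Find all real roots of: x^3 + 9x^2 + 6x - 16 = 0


Let p(x) = x^3 + 9x^2 + 6x - 16. By the rational root theorem (leading coefficient 1), any rational root is an integer divisor of 16: try ±1, ±2, ... in turn.
Test x = 1: value = 0 ✓, so (x - 1) is a factor.
Synthetic division by (x - 1): bring down 1; 1(1) + 9 = 10; 10(1) + 6 = 16; 16(1) - 16 = 0 → quotient x^2 + 10x + 16, remainder 0.
Solve the quadratic x^2 + 10x + 16 = 0: discriminant = 10^2 - 4(1)(16) = 100 - 64 = 36.
sqrt(36) = 6, so x = (-10 ± 6)/2: x = -2 or x = -8.

x = -8, x = -2, x = 1


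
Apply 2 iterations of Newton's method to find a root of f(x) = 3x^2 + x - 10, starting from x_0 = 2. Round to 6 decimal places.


Newton's method: x_(n+1) = x_n - f(x_n)/f'(x_n)
f(x) = 3x^2 + x - 10
f'(x) = 6x + 1

Iteration 1:
  f(2.000000) = 4.000000
  f'(2.000000) = 13.000000
  x_1 = 2.000000 - (4.000000)/(13.000000) = 1.692308

Iteration 2:
  f(1.692308) = 0.284024
  f'(1.692308) = 11.153846
  x_2 = 1.692308 - (0.284024)/(11.153846) = 1.666844

x_2 = 1.666844


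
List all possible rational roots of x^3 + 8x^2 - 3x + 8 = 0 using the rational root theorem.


Rational root theorem: possible roots are ±p/q where:
  p divides the constant term (8): p ∈ {1, 2, 4, 8}
  q divides the leading coefficient (1): q ∈ {1}

All possible rational roots: -8, -4, -2, -1, 1, 2, 4, 8

-8, -4, -2, -1, 1, 2, 4, 8


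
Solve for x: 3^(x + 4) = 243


Express both sides with the same base.
243 = 3^5
Since the bases match, equate exponents: x + 4 = 5
So x = 5 - (4) = 1

x = 1


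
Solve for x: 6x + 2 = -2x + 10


Starting with: 6x + 2 = -2x + 10
Move all x terms to left: (6 + 2)x = 10 - 2
Simplify: 8x = 8
Divide both sides by 8: x = 1

x = 1


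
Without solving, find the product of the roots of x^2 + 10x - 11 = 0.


By Vieta's formulas for ax^2 + bx + c = 0:
  Sum of roots = -b/a
  Product of roots = c/a

Here a = 1, b = 10, c = -11
Sum = -(10)/1 = -10
Product = -11/1 = -11

Product = -11


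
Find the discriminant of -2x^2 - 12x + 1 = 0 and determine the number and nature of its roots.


For ax^2 + bx + c = 0, discriminant D = b^2 - 4ac
Here a = -2, b = -12, c = 1
D = (-12)^2 - 4(-2)(1) = 144 + 8 = 152

D = 152 > 0 but not a perfect square
The equation has 2 distinct real irrational roots.

Discriminant = 152, 2 distinct real irrational roots


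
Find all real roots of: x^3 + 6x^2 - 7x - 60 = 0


Let p(x) = x^3 + 6x^2 - 7x - 60. By the rational root theorem (leading coefficient 1), any rational root is an integer divisor of 60: try ±1, ±2, ... in turn.
Test x = 1: value = -60 ≠ 0.
Test x = -1: value = -48 ≠ 0.
Test x = 2: value = -42 ≠ 0.
Test x = -2: value = -30 ≠ 0.
Test x = 3: value = 0 ✓, so (x - 3) is a factor.
Synthetic division by (x - 3): bring down 1; 1(3) + 6 = 9; 9(3) - 7 = 20; 20(3) - 60 = 0 → quotient x^2 + 9x + 20, remainder 0.
Solve the quadratic x^2 + 9x + 20 = 0: discriminant = 9^2 - 4(1)(20) = 81 - 80 = 1.
sqrt(1) = 1, so x = (-9 ± 1)/2: x = -4 or x = -5.

x = -5, x = -4, x = 3


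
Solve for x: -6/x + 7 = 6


Subtract 7 from both sides: -6/x = -1
Multiply both sides by x: -6 = -1 * x
Divide by -1: x = 6

x = 6


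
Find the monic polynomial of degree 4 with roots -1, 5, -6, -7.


A monic polynomial with roots -1, 5, -6, -7 is:
p(x) = (x + 1)(x - 5)(x + 6)(x + 7)
After multiplying by (x + 1): x + 1
After multiplying by (x - 5): x^2 - 4x - 5
After multiplying by (x + 6): x^3 + 2x^2 - 29x - 30
After multiplying by (x + 7): x^4 + 9x^3 - 15x^2 - 233x - 210

x^4 + 9x^3 - 15x^2 - 233x - 210


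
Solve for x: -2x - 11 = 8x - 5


Starting with: -2x - 11 = 8x - 5
Move all x terms to left: (-2 - 8)x = -5 + 11
Simplify: -10x = 6
Divide both sides by -10: x = -3/5

x = -3/5


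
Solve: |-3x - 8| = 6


An absolute value equation |expr| = 6 gives two cases:
Case 1: -3x - 8 = 6
  -3x = 14, so x = -14/3
Case 2: -3x - 8 = -6
  -3x = 2, so x = -2/3

x = -14/3, x = -2/3


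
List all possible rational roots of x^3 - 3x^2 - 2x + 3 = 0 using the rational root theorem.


Rational root theorem: possible roots are ±p/q where:
  p divides the constant term (3): p ∈ {1, 3}
  q divides the leading coefficient (1): q ∈ {1}

All possible rational roots: -3, -1, 1, 3

-3, -1, 1, 3


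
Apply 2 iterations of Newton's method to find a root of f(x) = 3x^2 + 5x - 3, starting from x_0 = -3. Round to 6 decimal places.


Newton's method: x_(n+1) = x_n - f(x_n)/f'(x_n)
f(x) = 3x^2 + 5x - 3
f'(x) = 6x + 5

Iteration 1:
  f(-3.000000) = 9.000000
  f'(-3.000000) = -13.000000
  x_1 = -3.000000 - (9.000000)/(-13.000000) = -2.307692

Iteration 2:
  f(-2.307692) = 1.437870
  f'(-2.307692) = -8.846154
  x_2 = -2.307692 - (1.437870)/(-8.846154) = -2.145151

x_2 = -2.145151


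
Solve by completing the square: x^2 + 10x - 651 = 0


Start: x^2 + 10x - 651 = 0
Move constant: x^2 + 10x = 651
Half of 10 is 5, squared is 25
Add 25 to both sides: x^2 + 10x + 25 = 676
(x + 5)^2 = 676
x + 5 = ±26
x = -5 + 26 = 21 or x = -5 - 26 = -31

x = -31, x = 21


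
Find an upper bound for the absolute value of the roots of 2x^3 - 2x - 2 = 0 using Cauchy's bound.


Cauchy's bound: all roots r satisfy |r| <= 1 + max(|a_i/a_n|) for i = 0,...,n-1
where a_n is the leading coefficient.

Coefficients: [2, 0, -2, -2]
Leading coefficient a_n = 2
Ratios |a_i/a_n|: 0, 1, 1
Maximum ratio: 1
Cauchy's bound: |r| <= 1 + 1 = 2

Upper bound = 2


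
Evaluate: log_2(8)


We need the exponent such that 2^? = 8
2^3 = 8
Therefore log_2(8) = 3

3


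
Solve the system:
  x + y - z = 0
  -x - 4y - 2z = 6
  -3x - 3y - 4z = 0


Using Cramer's rule. Expand each determinant along the first row.
D  = 1*[(-4)*(-4) - (-2)*(-3)] - 1*[(-1)*(-4) - (-2)*(-3)] + (-1)*[(-1)*(-3) - (-4)*(-3)]
  = 1*(10) - 1*(-2) + (-1)*(-9) = 21
Dx = 0*[(-4)*(-4) - (-2)*(-3)] - 1*[6*(-4) - (-2)*0] + (-1)*[6*(-3) - (-4)*0]
  = 0*(10) - 1*(-24) + (-1)*(-18) = 42
Dy = 1*[6*(-4) - (-2)*0] - 0*[(-1)*(-4) - (-2)*(-3)] + (-1)*[(-1)*0 - 6*(-3)]
  = 1*(-24) - 0*(-2) + (-1)*(18) = -42
Dz = 1*[(-4)*0 - 6*(-3)] - 1*[(-1)*0 - 6*(-3)] + 0*[(-1)*(-3) - (-4)*(-3)]
  = 1*(18) - 1*(18) + 0*(-9) = 0
x = Dx/D = 42/21 = 2, y = Dy/D = -42/21 = -2, z = Dz/D = 0/21 = 0
Check eq1: (1)(2) + (1)(-2) + (-1)(0) = 0 = 0 ✓
Check eq2: (-1)(2) + (-4)(-2) + (-2)(0) = 6 = 6 ✓
Check eq3: (-3)(2) + (-3)(-2) + (-4)(0) = 0 = 0 ✓

x = 2, y = -2, z = 0


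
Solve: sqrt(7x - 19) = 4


Square both sides: 7x - 19 = 4^2 = 16
7x = 16 + 19 = 35
x = 5
Check: sqrt(7*5 - 19) = sqrt(16) = 4 ✓

x = 5


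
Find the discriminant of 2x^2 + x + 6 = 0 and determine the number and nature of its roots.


For ax^2 + bx + c = 0, discriminant D = b^2 - 4ac
Here a = 2, b = 1, c = 6
D = (1)^2 - 4(2)(6) = 1 - 48 = -47

D = -47 < 0
The equation has no real roots (2 complex conjugate roots).

Discriminant = -47, no real roots (2 complex conjugate roots)


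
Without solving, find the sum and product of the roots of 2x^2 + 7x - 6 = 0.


By Vieta's formulas for ax^2 + bx + c = 0:
  Sum of roots = -b/a
  Product of roots = c/a

Here a = 2, b = 7, c = -6
Sum = -(7)/2 = -7/2
Product = -6/2 = -3

Sum = -7/2, Product = -3


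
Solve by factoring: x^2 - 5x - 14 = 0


We need two numbers that multiply to -14 and add to -5.
Those numbers are 2 and -7 (since 2 * (-7) = -14 and 2 + (-7) = -5).
So x^2 - 5x - 14 = (x + 2)(x - 7) = 0
Setting each factor to zero: x = -2 or x = 7

x = -2, x = 7


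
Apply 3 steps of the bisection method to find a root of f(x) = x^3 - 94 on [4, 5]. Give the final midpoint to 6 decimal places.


f(x) = x^3 - 94
f(4) = -30 < 0
f(5) = 31 > 0

Step 1: midpoint = (4.000000 + 5.000000)/2 = 4.500000
  f(4.500000) = -2.875000
  f(mid) < 0, so root is in [4.500000, 5.000000]

Step 2: midpoint = (4.500000 + 5.000000)/2 = 4.750000
  f(4.750000) = 13.171875
  f(mid) > 0, so root is in [4.500000, 4.750000]

Step 3: midpoint = (4.500000 + 4.750000)/2 = 4.625000
  f(4.625000) = 4.931641
  f(mid) > 0, so root is in [4.500000, 4.625000]

midpoint = 4.625000


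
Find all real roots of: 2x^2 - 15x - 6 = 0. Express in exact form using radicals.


Using the quadratic formula: x = (-b ± sqrt(b^2 - 4ac)) / (2a)
Here a = 2, b = -15, c = -6
Discriminant = b^2 - 4ac = (-15)^2 - 4(2)(-6) = 225 + 48 = 273
Since discriminant = 273 > 0, there are two real roots.
x = (15 ± sqrt(273)) / 4
Numerically: x ≈ 7.8807 or x ≈ -0.3807

x = (15 + sqrt(273)) / 4 or x = (15 - sqrt(273)) / 4


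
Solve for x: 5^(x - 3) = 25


Express both sides with the same base.
25 = 5^2
Since the bases match, equate exponents: x - 3 = 2
So x = 2 - (-3) = 5

x = 5


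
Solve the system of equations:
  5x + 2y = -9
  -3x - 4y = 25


Using Cramer's rule:
Determinant D = (5)(-4) - (-3)(2) = -20 + 6 = -14
Dx = (-9)(-4) - (25)(2) = 36 - 50 = -14
Dy = (5)(25) - (-3)(-9) = 125 - 27 = 98
x = Dx/D = -14/-14 = 1
y = Dy/D = 98/-14 = -7

x = 1, y = -7


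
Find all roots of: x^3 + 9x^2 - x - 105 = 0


Let p(x) = x^3 + 9x^2 - x - 105. By the rational root theorem (leading coefficient 1), any rational root is an integer divisor of 105: try ±1, ±2, ... in turn.
Test x = 1: value = -96 ≠ 0.
Test x = -1: value = -96 ≠ 0.
Test x = 3: value = 0 ✓, so (x - 3) is a factor.
Synthetic division by (x - 3): bring down 1; 1(3) + 9 = 12; 12(3) - 1 = 35; 35(3) - 105 = 0 → quotient x^2 + 12x + 35, remainder 0.
Solve the quadratic x^2 + 12x + 35 = 0: discriminant = 12^2 - 4(1)(35) = 144 - 140 = 4.
sqrt(4) = 2, so x = (-12 ± 2)/2: x = -5 or x = -7.
Collecting all roots found:

x = -7, x = -5, x = 3


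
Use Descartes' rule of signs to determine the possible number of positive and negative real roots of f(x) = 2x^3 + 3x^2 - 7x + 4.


Descartes' rule of signs:

For positive roots, count sign changes in f(x) = 2x^3 + 3x^2 - 7x + 4:
Signs of coefficients: +, +, -, +
Number of sign changes: 2
Possible positive real roots: 2, 0

For negative roots, examine f(-x) = -2x^3 + 3x^2 + 7x + 4:
Signs of coefficients: -, +, +, +
Number of sign changes: 1
Possible negative real roots: 1

Positive roots: 2 or 0; Negative roots: 1


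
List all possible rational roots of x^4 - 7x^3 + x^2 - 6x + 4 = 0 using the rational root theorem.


Rational root theorem: possible roots are ±p/q where:
  p divides the constant term (4): p ∈ {1, 2, 4}
  q divides the leading coefficient (1): q ∈ {1}

All possible rational roots: -4, -2, -1, 1, 2, 4

-4, -2, -1, 1, 2, 4


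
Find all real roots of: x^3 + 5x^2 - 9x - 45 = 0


Let p(x) = x^3 + 5x^2 - 9x - 45. By the rational root theorem (leading coefficient 1), any rational root is an integer divisor of 45: try ±1, ±2, ... in turn.
Test x = 1: value = -48 ≠ 0.
Test x = -1: value = -32 ≠ 0.
Test x = 3: value = 0 ✓, so (x - 3) is a factor.
Synthetic division by (x - 3): bring down 1; 1(3) + 5 = 8; 8(3) - 9 = 15; 15(3) - 45 = 0 → quotient x^2 + 8x + 15, remainder 0.
Solve the quadratic x^2 + 8x + 15 = 0: discriminant = 8^2 - 4(1)(15) = 64 - 60 = 4.
sqrt(4) = 2, so x = (-8 ± 2)/2: x = -3 or x = -5.

x = -5, x = -3, x = 3


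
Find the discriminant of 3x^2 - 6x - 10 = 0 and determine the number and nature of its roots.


For ax^2 + bx + c = 0, discriminant D = b^2 - 4ac
Here a = 3, b = -6, c = -10
D = (-6)^2 - 4(3)(-10) = 36 + 120 = 156

D = 156 > 0 but not a perfect square
The equation has 2 distinct real irrational roots.

Discriminant = 156, 2 distinct real irrational roots


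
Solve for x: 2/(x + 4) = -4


Multiply both sides by (x + 4): 2 = -4(x + 4)
Distribute: 2 = -4x - 16
-4x = 2 + 16 = 18
x = -9/2

x = -9/2


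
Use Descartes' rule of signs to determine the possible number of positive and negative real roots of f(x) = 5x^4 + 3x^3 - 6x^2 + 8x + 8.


Descartes' rule of signs:

For positive roots, count sign changes in f(x) = 5x^4 + 3x^3 - 6x^2 + 8x + 8:
Signs of coefficients: +, +, -, +, +
Number of sign changes: 2
Possible positive real roots: 2, 0

For negative roots, examine f(-x) = 5x^4 - 3x^3 - 6x^2 - 8x + 8:
Signs of coefficients: +, -, -, -, +
Number of sign changes: 2
Possible negative real roots: 2, 0

Positive roots: 2 or 0; Negative roots: 2 or 0


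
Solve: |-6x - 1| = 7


An absolute value equation |expr| = 7 gives two cases:
Case 1: -6x - 1 = 7
  -6x = 8, so x = -4/3
Case 2: -6x - 1 = -7
  -6x = -6, so x = 1

x = -4/3, x = 1


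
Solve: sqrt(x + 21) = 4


Square both sides: x + 21 = 4^2 = 16
x = 16 - 21 = -5
x = -5
Check: sqrt(1*(-5) + 21) = sqrt(16) = 4 ✓

x = -5


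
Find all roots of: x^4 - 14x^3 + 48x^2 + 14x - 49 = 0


Let p(x) = x^4 - 14x^3 + 48x^2 + 14x - 49. By the rational root theorem (leading coefficient 1), any rational root is an integer divisor of 49: try ±1, ±2, ... in turn.
Test x = 1: value = 0 ✓, so (x - 1) is a factor.
Synthetic division by (x - 1): bring down 1; 1(1) - 14 = -13; (-13)(1) + 48 = 35; 35(1) + 14 = 49; 49(1) - 49 = 0 → quotient x^3 - 13x^2 + 35x + 49, remainder 0.
Continue with the quotient x^3 - 13x^2 + 35x + 49 (candidates must divide 49; re-test x = 1 first in case it repeats).
Test x = 1: value = 72 ≠ 0.
Test x = -1: value = 0 ✓, so (x + 1) is a factor.
Synthetic division by (x + 1): bring down 1; 1(-1) - 13 = -14; (-14)(-1) + 35 = 49; 49(-1) + 49 = 0 → quotient x^2 - 14x + 49, remainder 0.
Solve the quadratic x^2 - 14x + 49 = 0: discriminant = (-14)^2 - 4(1)(49) = 196 - 196 = 0.
Discriminant = 0, so a double root: x = 14/2 = 7.
Collecting all roots found:

x = -1, x = 1, x = 7 (multiplicity 2)


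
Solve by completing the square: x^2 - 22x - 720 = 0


Start: x^2 - 22x - 720 = 0
Move constant: x^2 - 22x = 720
Half of -22 is -11, squared is 121
Add 121 to both sides: x^2 - 22x + 121 = 841
(x - 11)^2 = 841
x - 11 = ±29
x = 11 + 29 = 40 or x = 11 - 29 = -18

x = -18, x = 40


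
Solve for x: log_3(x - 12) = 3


Convert to exponential form: x - 12 = 3^3 = 27
x = 27 + 12 = 39
Check: log_3(39 - 12) = log_3(27) = log_3(27) = 3 ✓

x = 39


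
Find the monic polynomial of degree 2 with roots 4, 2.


A monic polynomial with roots 4, 2 is:
p(x) = (x - 4)(x - 2)
After multiplying by (x - 4): x - 4
After multiplying by (x - 2): x^2 - 6x + 8

x^2 - 6x + 8


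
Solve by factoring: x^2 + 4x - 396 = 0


We need two numbers that multiply to -396 and add to 4.
Those numbers are 22 and -18 (since 22 * (-18) = -396 and 22 + (-18) = 4).
So x^2 + 4x - 396 = (x + 22)(x - 18) = 0
Setting each factor to zero: x = -22 or x = 18

x = -22, x = 18


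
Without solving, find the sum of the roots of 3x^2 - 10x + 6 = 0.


By Vieta's formulas for ax^2 + bx + c = 0:
  Sum of roots = -b/a
  Product of roots = c/a

Here a = 3, b = -10, c = 6
Sum = -(-10)/3 = 10/3
Product = 6/3 = 2

Sum = 10/3


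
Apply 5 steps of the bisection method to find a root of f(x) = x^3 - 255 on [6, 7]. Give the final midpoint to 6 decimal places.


f(x) = x^3 - 255
f(6) = -39 < 0
f(7) = 88 > 0

Step 1: midpoint = (6.000000 + 7.000000)/2 = 6.500000
  f(6.500000) = 19.625000
  f(mid) > 0, so root is in [6.000000, 6.500000]

Step 2: midpoint = (6.000000 + 6.500000)/2 = 6.250000
  f(6.250000) = -10.859375
  f(mid) < 0, so root is in [6.250000, 6.500000]

Step 3: midpoint = (6.250000 + 6.500000)/2 = 6.375000
  f(6.375000) = 4.083984
  f(mid) > 0, so root is in [6.250000, 6.375000]

Step 4: midpoint = (6.250000 + 6.375000)/2 = 6.312500
  f(6.312500) = -3.461670
  f(mid) < 0, so root is in [6.312500, 6.375000]

Step 5: midpoint = (6.312500 + 6.375000)/2 = 6.343750
  f(6.343750) = 0.292572
  f(mid) > 0, so root is in [6.312500, 6.343750]

midpoint = 6.343750


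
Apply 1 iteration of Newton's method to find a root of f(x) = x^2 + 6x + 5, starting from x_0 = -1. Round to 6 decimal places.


Newton's method: x_(n+1) = x_n - f(x_n)/f'(x_n)
f(x) = x^2 + 6x + 5
f'(x) = 2x + 6

Iteration 1:
  f(-1.000000) = 0.000000
  f'(-1.000000) = 4.000000
  x_1 = -1.000000 - (0.000000)/(4.000000) = -1.000000

x_1 = -1.000000


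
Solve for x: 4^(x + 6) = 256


Express both sides with the same base.
256 = 4^4
Since the bases match, equate exponents: x + 6 = 4
So x = 4 - (6) = -2

x = -2


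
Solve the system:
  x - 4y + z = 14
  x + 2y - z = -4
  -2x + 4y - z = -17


Using Cramer's rule. Expand each determinant along the first row.
D  = 1*[2*(-1) - (-1)*4] - (-4)*[1*(-1) - (-1)*(-2)] + 1*[1*4 - 2*(-2)]
  = 1*(2) - (-4)*(-3) + 1*(8) = -2
Dx = 14*[2*(-1) - (-1)*4] - (-4)*[(-4)*(-1) - (-1)*(-17)] + 1*[(-4)*4 - 2*(-17)]
  = 14*(2) - (-4)*(-13) + 1*(18) = -6
Dy = 1*[(-4)*(-1) - (-1)*(-17)] - 14*[1*(-1) - (-1)*(-2)] + 1*[1*(-17) - (-4)*(-2)]
  = 1*(-13) - 14*(-3) + 1*(-25) = 4
Dz = 1*[2*(-17) - (-4)*4] - (-4)*[1*(-17) - (-4)*(-2)] + 14*[1*4 - 2*(-2)]
  = 1*(-18) - (-4)*(-25) + 14*(8) = -6
x = Dx/D = -6/-2 = 3, y = Dy/D = 4/-2 = -2, z = Dz/D = -6/-2 = 3
Check eq1: (1)(3) + (-4)(-2) + (1)(3) = 14 = 14 ✓
Check eq2: (1)(3) + (2)(-2) + (-1)(3) = -4 = -4 ✓
Check eq3: (-2)(3) + (4)(-2) + (-1)(3) = -17 = -17 ✓

x = 3, y = -2, z = 3


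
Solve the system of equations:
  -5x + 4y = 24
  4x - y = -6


Using Cramer's rule:
Determinant D = (-5)(-1) - (4)(4) = 5 - 16 = -11
Dx = (24)(-1) - (-6)(4) = -24 + 24 = 0
Dy = (-5)(-6) - (4)(24) = 30 - 96 = -66
x = Dx/D = 0/-11 = 0
y = Dy/D = -66/-11 = 6

x = 0, y = 6


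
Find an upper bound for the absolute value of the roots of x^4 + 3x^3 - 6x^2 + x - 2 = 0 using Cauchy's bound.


Cauchy's bound: all roots r satisfy |r| <= 1 + max(|a_i/a_n|) for i = 0,...,n-1
where a_n is the leading coefficient.

Coefficients: [1, 3, -6, 1, -2]
Leading coefficient a_n = 1
Ratios |a_i/a_n|: 3, 6, 1, 2
Maximum ratio: 6
Cauchy's bound: |r| <= 1 + 6 = 7

Upper bound = 7


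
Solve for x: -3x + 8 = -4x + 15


Starting with: -3x + 8 = -4x + 15
Move all x terms to left: (-3 + 4)x = 15 - 8
Simplify: x = 7
Divide both sides by 1: x = 7

x = 7


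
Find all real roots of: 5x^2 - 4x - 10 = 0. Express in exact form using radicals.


Using the quadratic formula: x = (-b ± sqrt(b^2 - 4ac)) / (2a)
Here a = 5, b = -4, c = -10
Discriminant = b^2 - 4ac = (-4)^2 - 4(5)(-10) = 16 + 200 = 216
Since discriminant = 216 > 0, there are two real roots.
x = (4 ± 6*sqrt(6)) / 10
Simplifying: x = (2 ± 3*sqrt(6)) / 5
Numerically: x ≈ 1.8697 or x ≈ -1.0697

x = (2 + 3*sqrt(6)) / 5 or x = (2 - 3*sqrt(6)) / 5


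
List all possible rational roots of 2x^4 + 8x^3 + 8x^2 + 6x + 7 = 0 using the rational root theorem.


Rational root theorem: possible roots are ±p/q where:
  p divides the constant term (7): p ∈ {1, 7}
  q divides the leading coefficient (2): q ∈ {1, 2}

All possible rational roots: -7, -7/2, -1, -1/2, 1/2, 1, 7/2, 7

-7, -7/2, -1, -1/2, 1/2, 1, 7/2, 7


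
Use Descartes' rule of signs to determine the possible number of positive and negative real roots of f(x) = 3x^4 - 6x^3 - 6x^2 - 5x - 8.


Descartes' rule of signs:

For positive roots, count sign changes in f(x) = 3x^4 - 6x^3 - 6x^2 - 5x - 8:
Signs of coefficients: +, -, -, -, -
Number of sign changes: 1
Possible positive real roots: 1

For negative roots, examine f(-x) = 3x^4 + 6x^3 - 6x^2 + 5x - 8:
Signs of coefficients: +, +, -, +, -
Number of sign changes: 3
Possible negative real roots: 3, 1

Positive roots: 1; Negative roots: 3 or 1


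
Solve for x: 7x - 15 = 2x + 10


Starting with: 7x - 15 = 2x + 10
Move all x terms to left: (7 - 2)x = 10 + 15
Simplify: 5x = 25
Divide both sides by 5: x = 5

x = 5


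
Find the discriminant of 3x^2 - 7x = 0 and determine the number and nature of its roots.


For ax^2 + bx + c = 0, discriminant D = b^2 - 4ac
Here a = 3, b = -7, c = 0
D = (-7)^2 - 4(3)(0) = 49 - 0 = 49

D = 49 > 0 and is a perfect square (sqrt = 7)
The equation has 2 distinct real rational roots.

Discriminant = 49, 2 distinct real rational roots


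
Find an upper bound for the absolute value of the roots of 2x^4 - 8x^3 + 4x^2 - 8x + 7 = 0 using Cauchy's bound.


Cauchy's bound: all roots r satisfy |r| <= 1 + max(|a_i/a_n|) for i = 0,...,n-1
where a_n is the leading coefficient.

Coefficients: [2, -8, 4, -8, 7]
Leading coefficient a_n = 2
Ratios |a_i/a_n|: 4, 2, 4, 7/2
Maximum ratio: 4
Cauchy's bound: |r| <= 1 + 4 = 5

Upper bound = 5


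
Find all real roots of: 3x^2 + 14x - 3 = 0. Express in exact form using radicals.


Using the quadratic formula: x = (-b ± sqrt(b^2 - 4ac)) / (2a)
Here a = 3, b = 14, c = -3
Discriminant = b^2 - 4ac = 14^2 - 4(3)(-3) = 196 + 36 = 232
Since discriminant = 232 > 0, there are two real roots.
x = (-14 ± 2*sqrt(58)) / 6
Simplifying: x = (-7 ± sqrt(58)) / 3
Numerically: x ≈ 0.2053 or x ≈ -4.8719

x = (-7 + sqrt(58)) / 3 or x = (-7 - sqrt(58)) / 3


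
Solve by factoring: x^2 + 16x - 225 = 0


We need two numbers that multiply to -225 and add to 16.
Those numbers are 25 and -9 (since 25 * (-9) = -225 and 25 + (-9) = 16).
So x^2 + 16x - 225 = (x + 25)(x - 9) = 0
Setting each factor to zero: x = -25 or x = 9

x = -25, x = 9


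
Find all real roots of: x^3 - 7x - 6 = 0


Let p(x) = x^3 - 7x - 6. By the rational root theorem (leading coefficient 1), any rational root is an integer divisor of 6: try ±1, ±2, ... in turn.
Test x = 1: value = -12 ≠ 0.
Test x = -1: value = 0 ✓, so (x + 1) is a factor.
Synthetic division by (x + 1): bring down 1; 1(-1) + 0 = -1; (-1)(-1) - 7 = -6; (-6)(-1) - 6 = 0 → quotient x^2 - x - 6, remainder 0.
Solve the quadratic x^2 - x - 6 = 0: discriminant = (-1)^2 - 4(1)(-6) = 1 + 24 = 25.
sqrt(25) = 5, so x = (1 ± 5)/2: x = 3 or x = -2.

x = -2, x = -1, x = 3


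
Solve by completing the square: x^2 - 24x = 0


Start: x^2 - 24x + 0 = 0
Move constant: x^2 - 24x = 0
Half of -24 is -12, squared is 144
Add 144 to both sides: x^2 - 24x + 144 = 144
(x - 12)^2 = 144
x - 12 = ±12
x = 12 + 12 = 24 or x = 12 - 12 = 0

x = 0, x = 24


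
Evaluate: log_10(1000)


We need the exponent such that 10^? = 1000
10^3 = 1000
Therefore log_10(1000) = 3

3


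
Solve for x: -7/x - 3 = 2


Subtract -3 from both sides: -7/x = 5
Multiply both sides by x: -7 = 5 * x
Divide by 5: x = -7/5

x = -7/5


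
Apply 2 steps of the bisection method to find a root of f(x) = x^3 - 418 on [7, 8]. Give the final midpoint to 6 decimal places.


f(x) = x^3 - 418
f(7) = -75 < 0
f(8) = 94 > 0

Step 1: midpoint = (7.000000 + 8.000000)/2 = 7.500000
  f(7.500000) = 3.875000
  f(mid) > 0, so root is in [7.000000, 7.500000]

Step 2: midpoint = (7.000000 + 7.500000)/2 = 7.250000
  f(7.250000) = -36.921875
  f(mid) < 0, so root is in [7.250000, 7.500000]

midpoint = 7.250000


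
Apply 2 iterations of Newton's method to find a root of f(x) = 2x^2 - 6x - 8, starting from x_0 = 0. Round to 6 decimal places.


Newton's method: x_(n+1) = x_n - f(x_n)/f'(x_n)
f(x) = 2x^2 - 6x - 8
f'(x) = 4x - 6

Iteration 1:
  f(0.000000) = -8.000000
  f'(0.000000) = -6.000000
  x_1 = 0.000000 - (-8.000000)/(-6.000000) = -1.333333

Iteration 2:
  f(-1.333333) = 3.555556
  f'(-1.333333) = -11.333333
  x_2 = -1.333333 - (3.555556)/(-11.333333) = -1.019608

x_2 = -1.019608
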